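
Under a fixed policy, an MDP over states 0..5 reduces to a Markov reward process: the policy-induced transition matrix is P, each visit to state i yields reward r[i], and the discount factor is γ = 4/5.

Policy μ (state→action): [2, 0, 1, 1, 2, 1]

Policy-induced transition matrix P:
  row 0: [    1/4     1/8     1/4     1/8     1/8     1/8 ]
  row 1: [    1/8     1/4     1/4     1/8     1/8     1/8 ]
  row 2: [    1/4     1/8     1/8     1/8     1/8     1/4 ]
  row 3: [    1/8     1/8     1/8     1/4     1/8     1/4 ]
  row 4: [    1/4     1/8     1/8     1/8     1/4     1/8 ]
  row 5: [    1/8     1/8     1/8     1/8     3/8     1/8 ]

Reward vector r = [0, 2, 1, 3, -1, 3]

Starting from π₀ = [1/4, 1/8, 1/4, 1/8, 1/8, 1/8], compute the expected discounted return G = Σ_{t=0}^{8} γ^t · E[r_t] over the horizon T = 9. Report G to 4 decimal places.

G = 5.0919

t=0: π = [0.2500, 0.1250, 0.2500, 0.1250, 0.1250, 0.1250], E[r] = 1.1250, γ^t·E[r] = 1.125000, running G = 1.125000
t=1: π = [0.2031, 0.1406, 0.1719, 0.1406, 0.1719, 0.1719], E[r] = 1.2188, γ^t·E[r] = 0.975000, running G = 2.100000
t=2: π = [0.1934, 0.1426, 0.1680, 0.1426, 0.1895, 0.1641], E[r] = 1.1836, γ^t·E[r] = 0.757500, running G = 2.857500
t=3: π = [0.1938, 0.1428, 0.1670, 0.1428, 0.1897, 0.1638], E[r] = 1.1829, γ^t·E[r] = 0.605625, running G = 3.463125
t=4: π = [0.1938, 0.1429, 0.1671, 0.1429, 0.1897, 0.1637], E[r] = 1.1829, γ^t·E[r] = 0.484500, running G = 3.947625
t=5: π = [0.1938, 0.1429, 0.1671, 0.1429, 0.1896, 0.1637], E[r] = 1.1830, γ^t·E[r] = 0.387630, running G = 4.335255
t=6: π = [0.1938, 0.1429, 0.1671, 0.1429, 0.1896, 0.1637], E[r] = 1.1830, γ^t·E[r] = 0.310105, running G = 4.645360
t=7: π = [0.1938, 0.1429, 0.1671, 0.1429, 0.1896, 0.1637], E[r] = 1.1830, γ^t·E[r] = 0.248084, running G = 4.893444
t=8: π = [0.1938, 0.1429, 0.1671, 0.1429, 0.1896, 0.1637], E[r] = 1.1830, γ^t·E[r] = 0.198467, running G = 5.091912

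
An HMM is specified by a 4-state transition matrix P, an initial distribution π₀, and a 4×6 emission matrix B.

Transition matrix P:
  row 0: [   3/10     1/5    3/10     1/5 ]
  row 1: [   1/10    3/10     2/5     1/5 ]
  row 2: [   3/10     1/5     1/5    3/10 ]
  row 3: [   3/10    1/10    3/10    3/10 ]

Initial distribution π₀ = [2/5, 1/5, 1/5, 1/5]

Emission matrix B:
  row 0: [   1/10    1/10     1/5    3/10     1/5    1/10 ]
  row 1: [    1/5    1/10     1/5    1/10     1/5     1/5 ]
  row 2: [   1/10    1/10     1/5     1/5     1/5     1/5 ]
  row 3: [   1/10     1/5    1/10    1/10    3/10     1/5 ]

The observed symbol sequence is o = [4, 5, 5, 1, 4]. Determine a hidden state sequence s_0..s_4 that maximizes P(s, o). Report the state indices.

path = [0, 2, 3, 3, 3]

t=0: δ = [8.000e-02, 4.000e-02, 4.000e-02, 6.000e-02]  (obs o_0=4)
t=1: δ = [2.400e-03, 3.200e-03, 4.800e-03, 3.600e-03]  ψ = [0, 0, 0, 3]  (obs o_1=5)
t=2: δ = [1.440e-04, 1.920e-04, 2.560e-04, 2.880e-04]  ψ = [2, 1, 1, 2]  (obs o_2=5)
t=3: δ = [8.640e-06, 5.760e-06, 8.640e-06, 1.728e-05]  ψ = [3, 1, 3, 3]  (obs o_3=1)
t=4: δ = [1.037e-06, 3.456e-07, 1.037e-06, 1.555e-06]  ψ = [3, 0, 3, 3]  (obs o_4=4)
backtrack: best end state = 3; path = [0, 2, 3, 3, 3]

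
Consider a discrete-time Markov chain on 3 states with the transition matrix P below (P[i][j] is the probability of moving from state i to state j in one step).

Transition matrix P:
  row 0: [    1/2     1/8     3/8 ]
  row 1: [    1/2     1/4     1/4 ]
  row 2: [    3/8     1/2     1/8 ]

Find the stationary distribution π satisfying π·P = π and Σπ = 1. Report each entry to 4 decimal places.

π = [0.4658, 0.2603, 0.2740]

Balance equations π_j = Σ_i π_i·P[i][j]:
  π_0 = 1/2·π_0 + 1/2·π_1 + 3/8·π_2
  π_1 = 1/8·π_0 + 1/4·π_1 + 1/2·π_2
  normalize: π_0 + π_1 + π_2 = 1
Solving the linear system gives exactly π = [34/73, 19/73, 20/73].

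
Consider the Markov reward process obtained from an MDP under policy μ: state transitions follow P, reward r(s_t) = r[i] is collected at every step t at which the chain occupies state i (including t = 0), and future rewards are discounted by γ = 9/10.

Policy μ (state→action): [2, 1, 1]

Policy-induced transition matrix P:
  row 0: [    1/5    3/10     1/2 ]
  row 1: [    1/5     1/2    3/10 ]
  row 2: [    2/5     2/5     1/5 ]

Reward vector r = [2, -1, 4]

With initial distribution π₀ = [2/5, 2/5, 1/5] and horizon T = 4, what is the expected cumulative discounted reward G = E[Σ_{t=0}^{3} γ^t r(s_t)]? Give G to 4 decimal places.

G = 4.7055

t=0: π = [0.4000, 0.4000, 0.2000], E[r] = 1.2000, γ^t·E[r] = 1.200000, running G = 1.200000
t=1: π = [0.2400, 0.4000, 0.3600], E[r] = 1.5200, γ^t·E[r] = 1.368000, running G = 2.568000
t=2: π = [0.2720, 0.4160, 0.3120], E[r] = 1.3760, γ^t·E[r] = 1.114560, running G = 3.682560
t=3: π = [0.2624, 0.4144, 0.3232], E[r] = 1.4032, γ^t·E[r] = 1.022933, running G = 4.705493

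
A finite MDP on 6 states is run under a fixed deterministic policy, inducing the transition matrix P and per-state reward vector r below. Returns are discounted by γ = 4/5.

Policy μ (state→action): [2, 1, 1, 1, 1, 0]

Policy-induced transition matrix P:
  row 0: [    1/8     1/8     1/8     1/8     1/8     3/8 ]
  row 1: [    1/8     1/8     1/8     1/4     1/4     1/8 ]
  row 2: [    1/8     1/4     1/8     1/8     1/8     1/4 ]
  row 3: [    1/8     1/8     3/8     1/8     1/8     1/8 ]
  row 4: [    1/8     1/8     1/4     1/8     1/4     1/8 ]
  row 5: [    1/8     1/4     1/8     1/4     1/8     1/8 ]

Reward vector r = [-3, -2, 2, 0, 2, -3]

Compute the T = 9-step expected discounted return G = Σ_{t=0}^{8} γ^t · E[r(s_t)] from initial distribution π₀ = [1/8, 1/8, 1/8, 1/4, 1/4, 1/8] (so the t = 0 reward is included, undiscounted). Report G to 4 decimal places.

G = -1.9827

t=0: π = [0.1250, 0.1250, 0.1250, 0.2500, 0.2500, 0.1250], E[r] = -0.2500, γ^t·E[r] = -0.250000, running G = -0.250000
t=1: π = [0.1250, 0.1563, 0.2188, 0.1563, 0.1719, 0.1719], E[r] = -0.4219, γ^t·E[r] = -0.337500, running G = -0.587500
t=2: π = [0.1250, 0.1738, 0.1855, 0.1660, 0.1660, 0.1836], E[r] = -0.5703, γ^t·E[r] = -0.365000, running G = -0.952500
t=3: π = [0.1250, 0.1711, 0.1873, 0.1697, 0.1675, 0.1794], E[r] = -0.5461, γ^t·E[r] = -0.279625, running G = -1.232125
t=4: π = [0.1250, 0.1708, 0.1884, 0.1688, 0.1673, 0.1797], E[r] = -0.5443, γ^t·E[r] = -0.222938, running G = -1.455063
t=5: π = [0.1250, 0.1710, 0.1881, 0.1688, 0.1673, 0.1798], E[r] = -0.5456, γ^t·E[r] = -0.178783, running G = -1.633845
t=6: π = [0.1250, 0.1710, 0.1881, 0.1688, 0.1673, 0.1798], E[r] = -0.5455, γ^t·E[r] = -0.142995, running G = -1.776840
t=7: π = [0.1250, 0.1710, 0.1881, 0.1688, 0.1673, 0.1798], E[r] = -0.5454, γ^t·E[r] = -0.114389, running G = -1.891229
t=8: π = [0.1250, 0.1710, 0.1881, 0.1688, 0.1673, 0.1798], E[r] = -0.5455, γ^t·E[r] = -0.091513, running G = -1.982741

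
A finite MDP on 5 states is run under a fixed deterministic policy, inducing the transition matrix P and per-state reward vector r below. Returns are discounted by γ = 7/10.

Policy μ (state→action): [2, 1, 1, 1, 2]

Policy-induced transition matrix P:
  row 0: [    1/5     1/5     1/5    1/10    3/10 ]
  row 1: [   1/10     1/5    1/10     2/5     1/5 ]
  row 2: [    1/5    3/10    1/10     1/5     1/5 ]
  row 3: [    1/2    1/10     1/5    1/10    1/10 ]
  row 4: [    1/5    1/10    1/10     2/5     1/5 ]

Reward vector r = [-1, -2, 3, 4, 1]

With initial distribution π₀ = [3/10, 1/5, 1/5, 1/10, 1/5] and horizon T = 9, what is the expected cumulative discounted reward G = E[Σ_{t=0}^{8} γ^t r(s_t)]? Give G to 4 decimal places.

G = 2.6565

t=0: π = [0.3000, 0.2000, 0.2000, 0.1000, 0.2000], E[r] = 0.5000, γ^t·E[r] = 0.500000, running G = 0.500000
t=1: π = [0.2100, 0.1900, 0.1400, 0.2400, 0.2200], E[r] = 1.0100, γ^t·E[r] = 0.707000, running G = 1.207000
t=2: π = [0.2530, 0.1680, 0.1450, 0.2370, 0.1970], E[r] = 0.9910, γ^t·E[r] = 0.485590, running G = 1.692590
t=3: π = [0.2543, 0.1711, 0.1490, 0.2240, 0.2016], E[r] = 0.9481, γ^t·E[r] = 0.325198, running G = 2.017788
t=4: π = [0.2501, 0.1723, 0.1478, 0.2267, 0.2030], E[r] = 0.9586, γ^t·E[r] = 0.230157, running G = 2.247946
t=5: π = [0.2508, 0.1718, 0.1477, 0.2274, 0.2023], E[r] = 0.9606, γ^t·E[r] = 0.161441, running G = 2.409387
t=6: π = [0.2510, 0.1718, 0.1478, 0.2270, 0.2023], E[r] = 0.9592, γ^t·E[r] = 0.112850, running G = 2.522237
t=7: π = [0.2509, 0.1718, 0.1478, 0.2270, 0.2024], E[r] = 0.9593, γ^t·E[r] = 0.079001, running G = 2.601238
t=8: π = [0.2509, 0.1718, 0.1478, 0.2271, 0.2024], E[r] = 0.9594, γ^t·E[r] = 0.055307, running G = 2.656546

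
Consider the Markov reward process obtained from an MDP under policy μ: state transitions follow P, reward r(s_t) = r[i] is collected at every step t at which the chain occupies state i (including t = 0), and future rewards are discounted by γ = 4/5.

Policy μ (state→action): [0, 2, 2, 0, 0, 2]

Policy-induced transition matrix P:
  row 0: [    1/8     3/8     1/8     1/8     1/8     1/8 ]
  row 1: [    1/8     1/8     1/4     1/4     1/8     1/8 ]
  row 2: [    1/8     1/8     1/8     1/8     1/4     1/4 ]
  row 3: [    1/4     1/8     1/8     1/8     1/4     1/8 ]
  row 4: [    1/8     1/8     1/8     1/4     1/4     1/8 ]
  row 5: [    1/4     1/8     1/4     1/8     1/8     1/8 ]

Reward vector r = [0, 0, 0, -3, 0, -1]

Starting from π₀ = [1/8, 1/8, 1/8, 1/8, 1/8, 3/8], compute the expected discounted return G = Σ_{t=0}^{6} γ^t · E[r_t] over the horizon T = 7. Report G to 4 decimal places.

G = -2.6407

t=0: π = [0.1250, 0.1250, 0.1250, 0.1250, 0.1250, 0.3750], E[r] = -0.7500, γ^t·E[r] = -0.750000, running G = -0.750000
t=1: π = [0.1875, 0.1563, 0.1875, 0.1563, 0.1719, 0.1406], E[r] = -0.6094, γ^t·E[r] = -0.487500, running G = -1.237500
t=2: π = [0.1621, 0.1719, 0.1621, 0.1660, 0.1895, 0.1484], E[r] = -0.6465, γ^t·E[r] = -0.413750, running G = -1.651250
t=3: π = [0.1643, 0.1655, 0.1650, 0.1702, 0.1897, 0.1453], E[r] = -0.6558, γ^t·E[r] = -0.335750, running G = -1.987000
t=4: π = [0.1644, 0.1661, 0.1638, 0.1694, 0.1906, 0.1456], E[r] = -0.6538, γ^t·E[r] = -0.267813, running G = -2.254813
t=5: π = [0.1644, 0.1661, 0.1640, 0.1696, 0.1905, 0.1455], E[r] = -0.6542, γ^t·E[r] = -0.214381, running G = -2.469194
t=6: π = [0.1644, 0.1661, 0.1639, 0.1696, 0.1905, 0.1455], E[r] = -0.6542, γ^t·E[r] = -0.171499, running G = -2.640693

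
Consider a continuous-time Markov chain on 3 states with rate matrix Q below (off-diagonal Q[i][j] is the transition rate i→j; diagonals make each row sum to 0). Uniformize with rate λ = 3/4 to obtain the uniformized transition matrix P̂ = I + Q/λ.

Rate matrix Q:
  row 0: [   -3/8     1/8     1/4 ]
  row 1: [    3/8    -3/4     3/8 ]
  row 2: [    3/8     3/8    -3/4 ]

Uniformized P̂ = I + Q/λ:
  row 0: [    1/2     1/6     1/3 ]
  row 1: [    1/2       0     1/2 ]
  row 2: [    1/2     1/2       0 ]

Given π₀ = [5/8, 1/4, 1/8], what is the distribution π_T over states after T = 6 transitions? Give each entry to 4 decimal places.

t=0: π = [0.6250, 0.2500, 0.1250]
t=1: π = [0.5000, 0.1667, 0.3333]
t=2: π = [0.5000, 0.2500, 0.2500]
t=3: π = [0.5000, 0.2083, 0.2917]
t=4: π = [0.5000, 0.2292, 0.2708]
t=5: π = [0.5000, 0.2188, 0.2813]
t=6: π = [0.5000, 0.2240, 0.2760]

π = [0.5000, 0.2240, 0.2760]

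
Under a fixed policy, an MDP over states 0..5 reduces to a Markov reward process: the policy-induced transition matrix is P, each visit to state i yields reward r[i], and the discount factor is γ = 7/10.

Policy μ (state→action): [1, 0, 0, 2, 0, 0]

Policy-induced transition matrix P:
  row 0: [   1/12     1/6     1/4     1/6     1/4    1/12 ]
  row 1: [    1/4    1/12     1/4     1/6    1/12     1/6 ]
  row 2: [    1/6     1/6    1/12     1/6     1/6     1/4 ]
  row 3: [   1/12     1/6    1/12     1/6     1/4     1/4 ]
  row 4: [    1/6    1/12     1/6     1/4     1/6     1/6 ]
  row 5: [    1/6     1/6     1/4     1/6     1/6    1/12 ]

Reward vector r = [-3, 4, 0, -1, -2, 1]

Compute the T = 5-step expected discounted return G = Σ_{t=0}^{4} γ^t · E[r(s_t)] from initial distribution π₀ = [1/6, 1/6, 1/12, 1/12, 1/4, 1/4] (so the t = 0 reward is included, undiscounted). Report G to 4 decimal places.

G = -0.6896

t=0: π = [0.1667, 0.1667, 0.0833, 0.0833, 0.2500, 0.2500], E[r] = -0.1667, γ^t·E[r] = -0.166667, running G = -0.166667
t=1: π = [0.1597, 0.1319, 0.2014, 0.1875, 0.1736, 0.1458], E[r] = -0.3403, γ^t·E[r] = -0.238194, running G = -0.404861
t=2: π = [0.1487, 0.1412, 0.1707, 0.1811, 0.1846, 0.1736], E[r] = -0.2581, γ^t·E[r] = -0.126470, running G = -0.531331
t=3: π = [0.1509, 0.1395, 0.1760, 0.1821, 0.1824, 0.1691], E[r] = -0.2725, γ^t·E[r] = -0.093458, running G = -0.624789
t=4: π = [0.1505, 0.1398, 0.1751, 0.1819, 0.1828, 0.1698], E[r] = -0.2699, γ^t·E[r] = -0.064798, running G = -0.689588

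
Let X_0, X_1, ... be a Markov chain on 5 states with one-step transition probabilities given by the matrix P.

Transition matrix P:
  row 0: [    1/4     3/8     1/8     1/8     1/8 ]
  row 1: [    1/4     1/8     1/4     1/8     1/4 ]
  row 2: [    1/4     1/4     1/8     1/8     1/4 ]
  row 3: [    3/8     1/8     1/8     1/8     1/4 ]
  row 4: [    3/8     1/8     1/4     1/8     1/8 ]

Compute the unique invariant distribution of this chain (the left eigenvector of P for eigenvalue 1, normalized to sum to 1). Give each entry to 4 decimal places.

Balance equations π_j = Σ_i π_i·P[i][j]:
  π_0 = 1/4·π_0 + 1/4·π_1 + 1/4·π_2 + 3/8·π_3 + 3/8·π_4
  π_1 = 3/8·π_0 + 1/8·π_1 + 1/4·π_2 + 1/8·π_3 + 1/8·π_4
  π_2 = 1/8·π_0 + 1/4·π_1 + 1/8·π_2 + 1/8·π_3 + 1/4·π_4
  π_3 = 1/8·π_0 + 1/8·π_1 + 1/8·π_2 + 1/8·π_3 + 1/8·π_4
  normalize: π_0 + π_1 + π_2 + π_3 + π_4 = 1
Solving the linear system gives exactly π = [169/584, 1153/5256, 463/2628, 1/8, 111/584].

π = [0.2894, 0.2194, 0.1762, 0.1250, 0.1901]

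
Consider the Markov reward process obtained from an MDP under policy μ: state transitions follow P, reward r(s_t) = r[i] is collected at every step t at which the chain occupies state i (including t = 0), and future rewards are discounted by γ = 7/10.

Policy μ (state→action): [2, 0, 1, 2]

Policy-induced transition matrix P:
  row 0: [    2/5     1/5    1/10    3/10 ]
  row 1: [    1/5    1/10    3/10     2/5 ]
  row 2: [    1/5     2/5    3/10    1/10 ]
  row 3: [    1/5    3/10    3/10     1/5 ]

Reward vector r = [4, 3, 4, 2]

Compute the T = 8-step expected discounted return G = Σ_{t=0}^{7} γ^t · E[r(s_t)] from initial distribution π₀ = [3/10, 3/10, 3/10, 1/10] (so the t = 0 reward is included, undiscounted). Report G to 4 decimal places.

t=0: π = [0.3000, 0.3000, 0.3000, 0.1000], E[r] = 3.5000, γ^t·E[r] = 3.500000, running G = 3.500000
t=1: π = [0.2600, 0.2400, 0.2400, 0.2600], E[r] = 3.2400, γ^t·E[r] = 2.268000, running G = 5.768000
t=2: π = [0.2520, 0.2500, 0.2480, 0.2500], E[r] = 3.2500, γ^t·E[r] = 1.592500, running G = 7.360500
t=3: π = [0.2504, 0.2496, 0.2496, 0.2504], E[r] = 3.2496, γ^t·E[r] = 1.114613, running G = 8.475113
t=4: π = [0.2501, 0.2500, 0.2499, 0.2500], E[r] = 3.2500, γ^t·E[r] = 0.780325, running G = 9.255438
t=5: π = [0.2500, 0.2500, 0.2500, 0.2500], E[r] = 3.2500, γ^t·E[r] = 0.546225, running G = 9.801663
t=6: π = [0.2500, 0.2500, 0.2500, 0.2500], E[r] = 3.2500, γ^t·E[r] = 0.382359, running G = 10.184022
t=7: π = [0.2500, 0.2500, 0.2500, 0.2500], E[r] = 3.2500, γ^t·E[r] = 0.267651, running G = 10.451673

G = 10.4517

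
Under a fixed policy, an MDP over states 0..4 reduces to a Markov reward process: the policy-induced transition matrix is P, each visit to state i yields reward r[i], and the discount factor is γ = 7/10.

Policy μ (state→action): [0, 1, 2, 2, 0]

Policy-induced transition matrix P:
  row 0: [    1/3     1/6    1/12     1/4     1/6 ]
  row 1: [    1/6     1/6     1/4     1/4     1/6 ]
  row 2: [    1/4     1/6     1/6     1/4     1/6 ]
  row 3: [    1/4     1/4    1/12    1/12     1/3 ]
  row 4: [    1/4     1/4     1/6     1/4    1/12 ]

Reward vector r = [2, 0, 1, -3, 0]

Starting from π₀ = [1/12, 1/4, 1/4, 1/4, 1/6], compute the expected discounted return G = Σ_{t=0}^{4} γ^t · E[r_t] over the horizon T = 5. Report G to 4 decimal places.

t=0: π = [0.0833, 0.2500, 0.2500, 0.2500, 0.1667], E[r] = -0.3333, γ^t·E[r] = -0.333333, running G = -0.333333
t=1: π = [0.2361, 0.2014, 0.1597, 0.2083, 0.1944], E[r] = 0.0069, γ^t·E[r] = 0.004861, running G = -0.328472
t=2: π = [0.2529, 0.2002, 0.1464, 0.2153, 0.1852], E[r] = 0.0064, γ^t·E[r] = 0.003119, running G = -0.325353
t=3: π = [0.2544, 0.2000, 0.1443, 0.2141, 0.1871], E[r] = 0.0108, γ^t·E[r] = 0.003689, running G = -0.321664
t=4: π = [0.2545, 0.2001, 0.1443, 0.2143, 0.1868], E[r] = 0.0104, γ^t·E[r] = 0.002500, running G = -0.319164

G = -0.3192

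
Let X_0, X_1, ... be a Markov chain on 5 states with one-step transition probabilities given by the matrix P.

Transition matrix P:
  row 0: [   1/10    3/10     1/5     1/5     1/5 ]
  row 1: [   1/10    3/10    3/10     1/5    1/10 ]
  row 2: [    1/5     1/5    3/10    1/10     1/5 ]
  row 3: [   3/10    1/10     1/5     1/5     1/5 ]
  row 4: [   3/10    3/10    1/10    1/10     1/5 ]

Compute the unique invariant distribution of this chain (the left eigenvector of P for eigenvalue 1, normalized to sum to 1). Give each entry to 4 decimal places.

π = [0.1900, 0.2451, 0.2300, 0.1595, 0.1755]

Balance equations π_j = Σ_i π_i·P[i][j]:
  π_0 = 1/10·π_0 + 1/10·π_1 + 1/5·π_2 + 3/10·π_3 + 3/10·π_4
  π_1 = 3/10·π_0 + 3/10·π_1 + 1/5·π_2 + 1/10·π_3 + 3/10·π_4
  π_2 = 1/5·π_0 + 3/10·π_1 + 3/10·π_2 + 1/5·π_3 + 1/10·π_4
  π_3 = 1/5·π_0 + 1/5·π_1 + 1/10·π_2 + 1/5·π_3 + 1/10·π_4
  normalize: π_0 + π_1 + π_2 + π_3 + π_4 = 1
Solving the linear system gives exactly π = [865/4553, 1116/4553, 1047/4553, 726/4553, 799/4553].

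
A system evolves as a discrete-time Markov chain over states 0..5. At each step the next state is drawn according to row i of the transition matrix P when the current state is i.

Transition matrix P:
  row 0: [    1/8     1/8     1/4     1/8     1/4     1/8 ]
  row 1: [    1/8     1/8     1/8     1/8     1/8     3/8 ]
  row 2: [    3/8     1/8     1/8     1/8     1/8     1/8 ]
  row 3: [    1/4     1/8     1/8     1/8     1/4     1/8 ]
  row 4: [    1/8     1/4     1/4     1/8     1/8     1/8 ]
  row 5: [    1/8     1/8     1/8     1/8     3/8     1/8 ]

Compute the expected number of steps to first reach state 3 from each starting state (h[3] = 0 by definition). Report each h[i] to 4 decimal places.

First-step conditioning: h[3] = 0; for i ≠ 3, h[i] = 1 + Σ_k P[i][k]·h[k].
  h[0] = 1 + 1/8·h[0] + 1/8·h[1] + 1/4·h[2] + 1/4·h[4] + 1/8·h[5]
  h[1] = 1 + 1/8·h[0] + 1/8·h[1] + 1/8·h[2] + 1/8·h[4] + 3/8·h[5]
  h[2] = 1 + 3/8·h[0] + 1/8·h[1] + 1/8·h[2] + 1/8·h[4] + 1/8·h[5]
  h[4] = 1 + 1/8·h[0] + 1/4·h[1] + 1/4·h[2] + 1/8·h[4] + 1/8·h[5]
  h[5] = 1 + 1/8·h[0] + 1/8·h[1] + 1/8·h[2] + 3/8·h[4] + 1/8·h[5]
Solving the 5×5 linear system over states ≠ 3 gives exactly h = [8, 8, 8, 0, 8, 8] (h[3] = 0 is the target).

h = [8.0000, 8.0000, 8.0000, 0.0000, 8.0000, 8.0000]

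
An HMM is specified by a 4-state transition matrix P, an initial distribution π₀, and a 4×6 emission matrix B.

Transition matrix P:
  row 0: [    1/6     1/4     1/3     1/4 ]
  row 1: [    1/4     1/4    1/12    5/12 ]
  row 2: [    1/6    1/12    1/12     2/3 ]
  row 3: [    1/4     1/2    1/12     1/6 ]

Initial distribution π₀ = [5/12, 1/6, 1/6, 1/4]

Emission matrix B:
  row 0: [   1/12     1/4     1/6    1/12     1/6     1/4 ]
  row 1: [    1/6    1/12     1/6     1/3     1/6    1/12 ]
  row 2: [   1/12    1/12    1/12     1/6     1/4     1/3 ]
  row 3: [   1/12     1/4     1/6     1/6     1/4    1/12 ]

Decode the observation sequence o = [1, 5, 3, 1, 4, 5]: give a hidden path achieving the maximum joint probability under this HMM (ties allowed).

path = [0, 2, 3, 0, 2, 3]

t=0: δ = [1.042e-01, 1.389e-02, 1.389e-02, 6.250e-02]  (obs o_0=1)
t=1: δ = [4.340e-03, 2.604e-03, 1.157e-02, 2.170e-03]  ψ = [0, 3, 0, 0]  (obs o_1=5)
t=2: δ = [1.608e-04, 3.617e-04, 2.411e-04, 1.286e-03]  ψ = [2, 0, 0, 2]  (obs o_2=3)
t=3: δ = [8.038e-05, 5.358e-05, 8.931e-06, 5.358e-05]  ψ = [3, 3, 3, 3]  (obs o_3=1)
t=4: δ = [2.233e-06, 4.465e-06, 6.698e-06, 5.582e-06]  ψ = [0, 3, 0, 1]  (obs o_4=4)
t=5: δ = [3.489e-07, 2.326e-07, 2.481e-07, 3.721e-07]  ψ = [3, 3, 0, 2]  (obs o_5=5)
backtrack: best end state = 3; path = [0, 2, 3, 0, 2, 3]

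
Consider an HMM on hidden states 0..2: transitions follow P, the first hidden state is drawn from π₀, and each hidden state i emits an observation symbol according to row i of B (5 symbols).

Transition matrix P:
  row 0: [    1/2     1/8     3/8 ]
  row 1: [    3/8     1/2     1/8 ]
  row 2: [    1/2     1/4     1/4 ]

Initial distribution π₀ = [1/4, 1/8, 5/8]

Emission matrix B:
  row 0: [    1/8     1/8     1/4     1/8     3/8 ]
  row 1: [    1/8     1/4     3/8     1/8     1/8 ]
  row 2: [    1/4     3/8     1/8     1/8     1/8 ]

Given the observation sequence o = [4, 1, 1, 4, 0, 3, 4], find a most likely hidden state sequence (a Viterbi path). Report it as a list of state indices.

path = [0, 2, 2, 0, 2, 0, 0]

t=0: δ = [9.375e-02, 1.562e-02, 7.812e-02]  (obs o_0=4)
t=1: δ = [5.859e-03, 4.883e-03, 1.318e-02]  ψ = [0, 2, 0]  (obs o_1=1)
t=2: δ = [8.240e-04, 8.240e-04, 1.236e-03]  ψ = [2, 2, 2]  (obs o_2=1)
t=3: δ = [2.317e-04, 5.150e-05, 3.862e-05]  ψ = [2, 1, 0]  (obs o_3=4)
t=4: δ = [1.448e-05, 3.621e-06, 2.173e-05]  ψ = [0, 0, 0]  (obs o_4=0)
t=5: δ = [1.358e-06, 6.789e-07, 6.789e-07]  ψ = [2, 2, 0]  (obs o_5=3)
t=6: δ = [2.546e-07, 4.243e-08, 6.365e-08]  ψ = [0, 1, 0]  (obs o_6=4)
backtrack: best end state = 0; path = [0, 2, 2, 0, 2, 0, 0]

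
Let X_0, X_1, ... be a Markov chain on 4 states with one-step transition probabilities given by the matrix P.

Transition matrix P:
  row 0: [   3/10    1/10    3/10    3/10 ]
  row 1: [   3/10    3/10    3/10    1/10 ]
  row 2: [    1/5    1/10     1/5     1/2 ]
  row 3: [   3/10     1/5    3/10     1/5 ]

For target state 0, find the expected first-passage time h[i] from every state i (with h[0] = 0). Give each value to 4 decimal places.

First-step conditioning: h[0] = 0; for i ≠ 0, h[i] = 1 + Σ_k P[i][k]·h[k].
  h[1] = 1 + 3/10·h[1] + 3/10·h[2] + 1/10·h[3]
  h[2] = 1 + 1/10·h[1] + 1/5·h[2] + 1/2·h[3]
  h[3] = 1 + 1/5·h[1] + 3/10·h[2] + 1/5·h[3]
Solving the 3×3 linear system over states ≠ 0 gives exactly h = [0, 11/3, 4, 11/3] (h[0] = 0 is the target).

h = [0.0000, 3.6667, 4.0000, 3.6667]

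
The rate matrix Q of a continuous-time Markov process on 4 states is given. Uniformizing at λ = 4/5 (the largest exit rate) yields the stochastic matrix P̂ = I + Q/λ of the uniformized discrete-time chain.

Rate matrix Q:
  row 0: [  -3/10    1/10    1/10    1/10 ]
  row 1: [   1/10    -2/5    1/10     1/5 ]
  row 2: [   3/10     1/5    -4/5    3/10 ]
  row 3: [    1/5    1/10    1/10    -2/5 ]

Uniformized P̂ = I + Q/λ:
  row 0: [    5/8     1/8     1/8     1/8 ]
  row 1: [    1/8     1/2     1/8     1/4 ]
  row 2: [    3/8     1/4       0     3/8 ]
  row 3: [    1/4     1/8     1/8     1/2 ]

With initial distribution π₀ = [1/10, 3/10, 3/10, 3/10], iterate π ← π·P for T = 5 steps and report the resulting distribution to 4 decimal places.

t=0: π = [0.1000, 0.3000, 0.3000, 0.3000]
t=1: π = [0.2875, 0.2750, 0.0875, 0.3500]
t=2: π = [0.3344, 0.2391, 0.1141, 0.3125]
t=3: π = [0.3598, 0.2289, 0.1107, 0.3006]
t=4: π = [0.3701, 0.2247, 0.1112, 0.2940]
t=5: π = [0.3746, 0.2232, 0.1111, 0.2911]

π = [0.3746, 0.2232, 0.1111, 0.2911]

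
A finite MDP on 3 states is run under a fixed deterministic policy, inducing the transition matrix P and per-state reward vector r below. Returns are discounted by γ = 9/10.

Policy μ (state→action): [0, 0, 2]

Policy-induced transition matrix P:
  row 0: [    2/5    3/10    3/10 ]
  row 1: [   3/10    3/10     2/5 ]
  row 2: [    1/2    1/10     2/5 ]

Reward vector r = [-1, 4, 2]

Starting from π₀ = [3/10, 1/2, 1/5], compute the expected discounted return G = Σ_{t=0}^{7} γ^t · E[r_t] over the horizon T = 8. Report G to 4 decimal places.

t=0: π = [0.3000, 0.5000, 0.2000], E[r] = 2.1000, γ^t·E[r] = 2.100000, running G = 2.100000
t=1: π = [0.3700, 0.2600, 0.3700], E[r] = 1.4100, γ^t·E[r] = 1.269000, running G = 3.369000
t=2: π = [0.4110, 0.2260, 0.3630], E[r] = 1.2190, γ^t·E[r] = 0.987390, running G = 4.356390
t=3: π = [0.4137, 0.2274, 0.3589], E[r] = 1.2137, γ^t·E[r] = 0.884787, running G = 5.241177
t=4: π = [0.4132, 0.2282, 0.3586], E[r] = 1.2170, γ^t·E[r] = 0.798467, running G = 6.039644
t=5: π = [0.4130, 0.2283, 0.3587], E[r] = 1.2174, γ^t·E[r] = 0.718877, running G = 6.758522
t=6: π = [0.4130, 0.2283, 0.3587], E[r] = 1.2174, γ^t·E[r] = 0.646978, running G = 7.405499
t=7: π = [0.4130, 0.2283, 0.3587], E[r] = 1.2174, γ^t·E[r] = 0.582275, running G = 7.987774

G = 7.9878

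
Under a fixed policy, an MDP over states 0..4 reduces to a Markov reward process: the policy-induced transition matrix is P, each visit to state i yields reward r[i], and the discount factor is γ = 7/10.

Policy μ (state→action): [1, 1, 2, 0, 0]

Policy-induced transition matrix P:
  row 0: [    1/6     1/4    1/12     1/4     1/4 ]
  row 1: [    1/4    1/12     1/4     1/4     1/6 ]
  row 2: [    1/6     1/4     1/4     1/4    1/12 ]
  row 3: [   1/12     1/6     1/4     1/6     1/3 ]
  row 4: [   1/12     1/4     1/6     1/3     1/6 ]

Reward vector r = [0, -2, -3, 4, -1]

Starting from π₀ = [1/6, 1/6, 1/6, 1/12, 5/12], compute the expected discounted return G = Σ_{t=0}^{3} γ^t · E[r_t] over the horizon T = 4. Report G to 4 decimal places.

G = -1.1671

t=0: π = [0.1667, 0.1667, 0.1667, 0.0833, 0.4167], E[r] = -0.9167, γ^t·E[r] = -0.916667, running G = -0.916667
t=1: π = [0.1389, 0.2153, 0.1875, 0.2778, 0.1806], E[r] = -0.0625, γ^t·E[r] = -0.043750, running G = -0.960417
t=2: π = [0.1464, 0.1910, 0.2118, 0.2419, 0.2089], E[r] = -0.2587, γ^t·E[r] = -0.126753, running G = -1.087170
t=3: π = [0.1450, 0.1980, 0.2082, 0.2473, 0.2015], E[r] = -0.2331, γ^t·E[r] = -0.079961, running G = -1.167131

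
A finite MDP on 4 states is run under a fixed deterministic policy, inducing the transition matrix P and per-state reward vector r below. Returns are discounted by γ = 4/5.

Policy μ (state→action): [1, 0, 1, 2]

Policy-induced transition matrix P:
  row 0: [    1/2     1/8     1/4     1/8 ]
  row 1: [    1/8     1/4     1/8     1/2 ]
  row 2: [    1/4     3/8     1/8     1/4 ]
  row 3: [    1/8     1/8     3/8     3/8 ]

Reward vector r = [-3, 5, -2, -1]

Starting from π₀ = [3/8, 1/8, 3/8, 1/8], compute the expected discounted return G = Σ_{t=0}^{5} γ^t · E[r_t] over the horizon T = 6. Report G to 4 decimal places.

G = -2.6567

t=0: π = [0.3750, 0.1250, 0.3750, 0.1250], E[r] = -1.3750, γ^t·E[r] = -1.375000, running G = -1.375000
t=1: π = [0.3125, 0.2344, 0.2031, 0.2500], E[r] = -0.4219, γ^t·E[r] = -0.337500, running G = -1.712500
t=2: π = [0.2676, 0.2051, 0.2266, 0.3008], E[r] = -0.5313, γ^t·E[r] = -0.340000, running G = -2.052500
t=3: π = [0.2537, 0.2073, 0.2336, 0.3054], E[r] = -0.4973, γ^t·E[r] = -0.254625, running G = -2.307125
t=4: π = [0.2493, 0.2093, 0.2331, 0.3083], E[r] = -0.4758, γ^t·E[r] = -0.194888, running G = -2.502013
t=5: π = [0.2476, 0.2094, 0.2332, 0.3097], E[r] = -0.4719, γ^t·E[r] = -0.154638, running G = -2.656650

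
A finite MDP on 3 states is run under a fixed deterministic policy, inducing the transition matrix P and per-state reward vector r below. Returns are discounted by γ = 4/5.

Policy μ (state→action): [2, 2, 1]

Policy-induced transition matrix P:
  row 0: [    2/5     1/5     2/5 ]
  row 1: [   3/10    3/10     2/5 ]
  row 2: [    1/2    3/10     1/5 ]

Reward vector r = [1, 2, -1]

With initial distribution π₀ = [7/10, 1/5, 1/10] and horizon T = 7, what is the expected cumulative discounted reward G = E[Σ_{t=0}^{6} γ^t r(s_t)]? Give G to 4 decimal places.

G = 2.6620

t=0: π = [0.7000, 0.2000, 0.1000], E[r] = 1.0000, γ^t·E[r] = 1.000000, running G = 1.000000
t=1: π = [0.3900, 0.2300, 0.3800], E[r] = 0.4700, γ^t·E[r] = 0.376000, running G = 1.376000
t=2: π = [0.4150, 0.2610, 0.3240], E[r] = 0.6130, γ^t·E[r] = 0.392320, running G = 1.768320
t=3: π = [0.4063, 0.2585, 0.3352], E[r] = 0.5881, γ^t·E[r] = 0.301107, running G = 2.069427
t=4: π = [0.4077, 0.2594, 0.3330], E[r] = 0.5935, γ^t·E[r] = 0.243077, running G = 2.312504
t=5: π = [0.4074, 0.2592, 0.3334], E[r] = 0.5924, γ^t·E[r] = 0.194123, running G = 2.506628
t=6: π = [0.4074, 0.2593, 0.3333], E[r] = 0.5926, γ^t·E[r] = 0.155354, running G = 2.661981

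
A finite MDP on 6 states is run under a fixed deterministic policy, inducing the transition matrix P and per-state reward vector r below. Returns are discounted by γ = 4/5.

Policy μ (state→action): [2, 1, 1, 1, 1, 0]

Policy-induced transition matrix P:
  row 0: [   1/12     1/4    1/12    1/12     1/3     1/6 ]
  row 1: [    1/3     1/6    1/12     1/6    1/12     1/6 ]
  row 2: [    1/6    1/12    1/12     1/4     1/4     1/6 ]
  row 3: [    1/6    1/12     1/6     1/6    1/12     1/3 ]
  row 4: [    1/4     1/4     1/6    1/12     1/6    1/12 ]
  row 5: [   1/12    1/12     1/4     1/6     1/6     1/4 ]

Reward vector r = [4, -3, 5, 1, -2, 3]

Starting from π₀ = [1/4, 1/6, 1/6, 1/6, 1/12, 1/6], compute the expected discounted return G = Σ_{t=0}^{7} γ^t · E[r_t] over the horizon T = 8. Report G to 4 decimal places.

G = 5.9396

t=0: π = [0.2500, 0.1667, 0.1667, 0.1667, 0.0833, 0.1667], E[r] = 1.8333, γ^t·E[r] = 1.833333, running G = 1.833333
t=1: π = [0.1667, 0.1528, 0.1319, 0.1528, 0.1944, 0.2014], E[r] = 1.2361, γ^t·E[r] = 0.988889, running G = 2.822222
t=2: π = [0.1777, 0.1563, 0.1458, 0.1476, 0.1800, 0.1927], E[r] = 1.3368, γ^t·E[r] = 0.855556, running G = 3.677778
t=3: π = [0.1768, 0.1560, 0.1427, 0.1490, 0.1831, 0.1923], E[r] = 1.3130, γ^t·E[r] = 0.672247, running G = 4.350025
t=4: π = [0.1772, 0.1563, 0.1431, 0.1486, 0.1826, 0.1923], E[r] = 1.3151, γ^t·E[r] = 0.538670, running G = 4.888695
t=5: π = [0.1772, 0.1563, 0.1430, 0.1486, 0.1827, 0.1922], E[r] = 1.3144, γ^t·E[r] = 0.430709, running G = 5.319403
t=6: π = [0.1772, 0.1563, 0.1430, 0.1486, 0.1827, 0.1922], E[r] = 1.3144, γ^t·E[r] = 0.344572, running G = 5.663976
t=7: π = [0.1772, 0.1563, 0.1430, 0.1486, 0.1827, 0.1922], E[r] = 1.3144, γ^t·E[r] = 0.275653, running G = 5.939628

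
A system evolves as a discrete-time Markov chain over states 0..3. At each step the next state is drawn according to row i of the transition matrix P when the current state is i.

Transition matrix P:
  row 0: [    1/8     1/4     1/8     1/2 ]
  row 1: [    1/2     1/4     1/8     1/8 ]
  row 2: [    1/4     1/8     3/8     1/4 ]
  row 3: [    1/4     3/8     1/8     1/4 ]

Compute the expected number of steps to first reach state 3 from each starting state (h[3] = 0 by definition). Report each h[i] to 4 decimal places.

h = [2.6853, 3.6923, 3.4126, 0.0000]

First-step conditioning: h[3] = 0; for i ≠ 3, h[i] = 1 + Σ_k P[i][k]·h[k].
  h[0] = 1 + 1/8·h[0] + 1/4·h[1] + 1/8·h[2]
  h[1] = 1 + 1/2·h[0] + 1/4·h[1] + 1/8·h[2]
  h[2] = 1 + 1/4·h[0] + 1/8·h[1] + 3/8·h[2]
Solving the 3×3 linear system over states ≠ 3 gives exactly h = [384/143, 48/13, 488/143, 0] (h[3] = 0 is the target).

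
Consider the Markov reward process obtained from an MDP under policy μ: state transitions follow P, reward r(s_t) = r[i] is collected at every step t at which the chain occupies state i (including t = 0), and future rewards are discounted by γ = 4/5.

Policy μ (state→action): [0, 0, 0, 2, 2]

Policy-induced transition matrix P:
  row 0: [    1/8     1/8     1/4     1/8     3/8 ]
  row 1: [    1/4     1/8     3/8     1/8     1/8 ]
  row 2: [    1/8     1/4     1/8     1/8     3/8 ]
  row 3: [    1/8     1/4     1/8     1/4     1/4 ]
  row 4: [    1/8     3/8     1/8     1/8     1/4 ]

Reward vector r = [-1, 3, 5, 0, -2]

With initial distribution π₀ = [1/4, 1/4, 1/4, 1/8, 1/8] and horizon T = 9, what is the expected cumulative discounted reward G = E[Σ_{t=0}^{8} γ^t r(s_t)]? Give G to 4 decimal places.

t=0: π = [0.2500, 0.2500, 0.2500, 0.1250, 0.1250], E[r] = 1.5000, γ^t·E[r] = 1.500000, running G = 1.500000
t=1: π = [0.1563, 0.2031, 0.2188, 0.1406, 0.2813], E[r] = 0.9844, γ^t·E[r] = 0.787500, running G = 2.287500
t=2: π = [0.1504, 0.2402, 0.1953, 0.1426, 0.2715], E[r] = 1.0039, γ^t·E[r] = 0.642500, running G = 2.930000
t=3: π = [0.1550, 0.2351, 0.2039, 0.1428, 0.2632], E[r] = 1.0432, γ^t·E[r] = 0.534125, running G = 3.464125
t=4: π = [0.1544, 0.2341, 0.2032, 0.1429, 0.2655], E[r] = 1.0328, γ^t·E[r] = 0.423050, running G = 3.887175
t=5: π = [0.1543, 0.2346, 0.2028, 0.1429, 0.2654], E[r] = 1.0329, γ^t·E[r] = 0.338459, running G = 4.225634
t=6: π = [0.1543, 0.2346, 0.2029, 0.1429, 0.2653], E[r] = 1.0334, γ^t·E[r] = 0.270912, running G = 4.496546
t=7: π = [0.1543, 0.2346, 0.2029, 0.1429, 0.2653], E[r] = 1.0333, γ^t·E[r] = 0.216704, running G = 4.713249
t=8: π = [0.1543, 0.2346, 0.2029, 0.1429, 0.2653], E[r] = 1.0333, γ^t·E[r] = 0.173362, running G = 4.886612

G = 4.8866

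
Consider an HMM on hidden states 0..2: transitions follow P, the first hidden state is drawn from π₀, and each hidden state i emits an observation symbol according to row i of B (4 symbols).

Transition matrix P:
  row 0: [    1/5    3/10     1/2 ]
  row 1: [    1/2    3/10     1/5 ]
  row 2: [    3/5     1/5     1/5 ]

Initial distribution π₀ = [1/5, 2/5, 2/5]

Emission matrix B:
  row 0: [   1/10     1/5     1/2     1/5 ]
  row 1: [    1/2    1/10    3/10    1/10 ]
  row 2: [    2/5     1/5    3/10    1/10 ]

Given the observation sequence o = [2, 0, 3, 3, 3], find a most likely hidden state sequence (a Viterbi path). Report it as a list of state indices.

t=0: δ = [1.000e-01, 1.200e-01, 1.200e-01]  (obs o_0=2)
t=1: δ = [7.200e-03, 1.800e-02, 2.000e-02]  ψ = [2, 1, 0]  (obs o_1=0)
t=2: δ = [2.400e-03, 5.400e-04, 4.000e-04]  ψ = [2, 1, 2]  (obs o_2=3)
t=3: δ = [9.600e-05, 7.200e-05, 1.200e-04]  ψ = [0, 0, 0]  (obs o_3=3)
t=4: δ = [1.440e-05, 2.880e-06, 4.800e-06]  ψ = [2, 0, 0]  (obs o_4=3)
backtrack: best end state = 0; path = [0, 2, 0, 2, 0]

path = [0, 2, 0, 2, 0]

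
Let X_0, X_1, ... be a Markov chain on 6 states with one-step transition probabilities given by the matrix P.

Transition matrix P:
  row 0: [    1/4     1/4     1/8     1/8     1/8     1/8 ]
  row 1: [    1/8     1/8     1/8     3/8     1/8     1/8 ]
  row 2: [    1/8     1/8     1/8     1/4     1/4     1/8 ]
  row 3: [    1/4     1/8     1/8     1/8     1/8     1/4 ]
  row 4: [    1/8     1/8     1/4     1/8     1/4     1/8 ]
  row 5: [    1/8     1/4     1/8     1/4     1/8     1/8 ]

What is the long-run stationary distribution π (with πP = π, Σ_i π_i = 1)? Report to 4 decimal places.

Balance equations π_j = Σ_i π_i·P[i][j]:
  π_0 = 1/4·π_0 + 1/8·π_1 + 1/8·π_2 + 1/4·π_3 + 1/8·π_4 + 1/8·π_5
  π_1 = 1/4·π_0 + 1/8·π_1 + 1/8·π_2 + 1/8·π_3 + 1/8·π_4 + 1/4·π_5
  π_2 = 1/8·π_0 + 1/8·π_1 + 1/8·π_2 + 1/8·π_3 + 1/4·π_4 + 1/8·π_5
  π_3 = 1/8·π_0 + 3/8·π_1 + 1/4·π_2 + 1/8·π_3 + 1/8·π_4 + 1/4·π_5
  π_4 = 1/8·π_0 + 1/8·π_1 + 1/4·π_2 + 1/8·π_3 + 1/4·π_4 + 1/8·π_5
  normalize: π_0 + π_1 + π_2 + π_3 + π_4 + π_5 = 1
Solving the linear system gives exactly π = [104/605, 20/121, 8/55, 123/605, 9/55, 91/605].

π = [0.1719, 0.1653, 0.1455, 0.2033, 0.1636, 0.1504]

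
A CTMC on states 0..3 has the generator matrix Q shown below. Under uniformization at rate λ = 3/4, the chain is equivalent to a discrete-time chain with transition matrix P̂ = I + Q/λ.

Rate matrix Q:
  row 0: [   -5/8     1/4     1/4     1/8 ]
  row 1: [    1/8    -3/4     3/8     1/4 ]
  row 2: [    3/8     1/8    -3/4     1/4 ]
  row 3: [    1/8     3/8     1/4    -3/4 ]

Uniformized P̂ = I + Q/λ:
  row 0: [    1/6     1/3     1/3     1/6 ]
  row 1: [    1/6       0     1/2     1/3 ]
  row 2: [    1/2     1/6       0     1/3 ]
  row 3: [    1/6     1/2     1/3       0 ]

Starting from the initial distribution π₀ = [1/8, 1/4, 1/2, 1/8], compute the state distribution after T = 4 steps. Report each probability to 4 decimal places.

π = [0.2606, 0.2511, 0.2763, 0.2120]

t=0: π = [0.1250, 0.2500, 0.5000, 0.1250]
t=1: π = [0.3333, 0.1875, 0.2083, 0.2708]
t=2: π = [0.2361, 0.2813, 0.2951, 0.1875]
t=3: π = [0.2650, 0.2216, 0.2818, 0.2315]
t=4: π = [0.2606, 0.2511, 0.2763, 0.2120]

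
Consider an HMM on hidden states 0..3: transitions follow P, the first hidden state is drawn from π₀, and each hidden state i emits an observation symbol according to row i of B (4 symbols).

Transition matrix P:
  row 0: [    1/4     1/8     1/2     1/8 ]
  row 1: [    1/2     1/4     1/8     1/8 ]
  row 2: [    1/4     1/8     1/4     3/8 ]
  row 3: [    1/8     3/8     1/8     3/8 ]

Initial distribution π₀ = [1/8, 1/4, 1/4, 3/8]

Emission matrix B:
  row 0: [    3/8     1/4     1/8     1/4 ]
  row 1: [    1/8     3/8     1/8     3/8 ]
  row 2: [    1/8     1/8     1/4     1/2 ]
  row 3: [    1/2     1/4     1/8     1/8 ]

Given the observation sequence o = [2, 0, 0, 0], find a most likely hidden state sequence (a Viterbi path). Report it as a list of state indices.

t=0: δ = [1.562e-02, 3.125e-02, 6.250e-02, 4.688e-02]  (obs o_0=2)
t=1: δ = [5.859e-03, 2.197e-03, 1.953e-03, 1.172e-02]  ψ = [1, 3, 2, 2]  (obs o_1=0)
t=2: δ = [5.493e-04, 5.493e-04, 3.662e-04, 2.197e-03]  ψ = [0, 3, 0, 3]  (obs o_2=0)
t=3: δ = [1.030e-04, 1.030e-04, 3.433e-05, 4.120e-04]  ψ = [1, 3, 0, 3]  (obs o_3=0)
backtrack: best end state = 3; path = [2, 3, 3, 3]

path = [2, 3, 3, 3]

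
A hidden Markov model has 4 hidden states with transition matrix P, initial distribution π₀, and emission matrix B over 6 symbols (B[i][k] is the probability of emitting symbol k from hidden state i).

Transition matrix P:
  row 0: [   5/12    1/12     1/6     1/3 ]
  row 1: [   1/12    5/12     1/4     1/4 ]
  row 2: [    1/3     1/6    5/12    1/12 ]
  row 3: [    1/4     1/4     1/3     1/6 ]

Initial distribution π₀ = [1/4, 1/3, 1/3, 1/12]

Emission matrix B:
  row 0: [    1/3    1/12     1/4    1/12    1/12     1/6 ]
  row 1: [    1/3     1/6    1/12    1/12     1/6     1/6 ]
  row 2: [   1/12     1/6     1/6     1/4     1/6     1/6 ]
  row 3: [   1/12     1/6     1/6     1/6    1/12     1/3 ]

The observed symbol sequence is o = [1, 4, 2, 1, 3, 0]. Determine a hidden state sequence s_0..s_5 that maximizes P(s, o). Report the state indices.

path = [2, 2, 2, 2, 2, 0]

t=0: δ = [2.083e-02, 5.556e-02, 5.556e-02, 1.389e-02]  (obs o_0=1)
t=1: δ = [1.543e-03, 3.858e-03, 3.858e-03, 1.157e-03]  ψ = [2, 1, 2, 1]  (obs o_1=4)
t=2: δ = [3.215e-04, 1.340e-04, 2.679e-04, 1.608e-04]  ψ = [2, 1, 2, 1]  (obs o_2=2)
t=3: δ = [1.116e-05, 9.303e-06, 1.861e-05, 1.786e-05]  ψ = [0, 1, 2, 0]  (obs o_3=1)
t=4: δ = [5.168e-07, 3.721e-07, 1.938e-06, 6.202e-07]  ψ = [2, 3, 2, 0]  (obs o_4=3)
t=5: δ = [2.153e-07, 1.077e-07, 6.729e-08, 1.436e-08]  ψ = [2, 2, 2, 0]  (obs o_5=0)
backtrack: best end state = 0; path = [2, 2, 2, 2, 2, 0]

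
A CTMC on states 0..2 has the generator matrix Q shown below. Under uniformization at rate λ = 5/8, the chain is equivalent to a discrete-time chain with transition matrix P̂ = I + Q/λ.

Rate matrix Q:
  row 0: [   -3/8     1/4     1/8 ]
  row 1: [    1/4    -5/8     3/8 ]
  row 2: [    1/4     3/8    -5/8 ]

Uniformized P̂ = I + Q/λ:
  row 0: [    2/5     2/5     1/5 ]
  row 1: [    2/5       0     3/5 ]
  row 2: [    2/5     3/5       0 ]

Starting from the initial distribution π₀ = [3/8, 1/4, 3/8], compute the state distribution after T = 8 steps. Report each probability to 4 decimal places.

π = [0.4000, 0.3236, 0.2764]

t=0: π = [0.3750, 0.2500, 0.3750]
t=1: π = [0.4000, 0.3750, 0.2250]
t=2: π = [0.4000, 0.2950, 0.3050]
t=3: π = [0.4000, 0.3430, 0.2570]
t=4: π = [0.4000, 0.3142, 0.2858]
t=5: π = [0.4000, 0.3315, 0.2685]
t=6: π = [0.4000, 0.3211, 0.2789]
t=7: π = [0.4000, 0.3273, 0.2727]
t=8: π = [0.4000, 0.3236, 0.2764]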